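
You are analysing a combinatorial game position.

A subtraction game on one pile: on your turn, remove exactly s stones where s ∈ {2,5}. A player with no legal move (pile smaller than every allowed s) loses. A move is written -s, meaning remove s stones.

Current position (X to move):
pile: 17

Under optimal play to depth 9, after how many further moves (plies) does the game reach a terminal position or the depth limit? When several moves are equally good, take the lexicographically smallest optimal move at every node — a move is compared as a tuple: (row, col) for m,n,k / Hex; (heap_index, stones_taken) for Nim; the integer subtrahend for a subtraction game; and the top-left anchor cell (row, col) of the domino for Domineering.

[17] X move#1: -2:+1/15*, -5:-1/12
[15] O move#2: -2:-1/13*, -5:-1/10
[13] X move#3: -2:+1/11*, -5:+1/8
[11] O move#4: -2:-1/9*, -5:-1/6
[9] X move#5: -2:+1/7*, -5:+1/4
[7] O move#6: -2:-1/5*, -5:-1/2
[5] X move#7: -2:-1/3, -5:+1/0*
[0] end (terminal -1, O#8); searched 17 to 9

PV length from [17]: 7 plies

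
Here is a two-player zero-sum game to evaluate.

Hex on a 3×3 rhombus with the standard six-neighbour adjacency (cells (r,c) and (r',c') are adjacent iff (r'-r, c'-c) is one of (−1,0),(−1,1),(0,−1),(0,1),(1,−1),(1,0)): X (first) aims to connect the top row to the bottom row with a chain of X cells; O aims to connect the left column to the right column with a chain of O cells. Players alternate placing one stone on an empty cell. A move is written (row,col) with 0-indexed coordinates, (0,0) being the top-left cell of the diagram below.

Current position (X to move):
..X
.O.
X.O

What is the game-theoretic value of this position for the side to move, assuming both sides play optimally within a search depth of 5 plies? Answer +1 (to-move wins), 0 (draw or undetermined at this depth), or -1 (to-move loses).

p1 X@[..X/.O./X.O]: (0,0)[X.X/.O./X.O]-1 (0,1)[.XX/.O./X.O]-1 (1,0)[..X/XO./X.O]+1* (1,2)[..X/.OX/X.O]+1 (2,1)[..X/.O./XXO]+1
p2 O@[..X/XO./X.O]: (0,0)[O.X/XO./X.O]-1* (0,1)[.OX/XO./X.O]-1 (1,2)[..X/XOO/X.O]-1 (2,1)[..X/XO./XOO]-1
p3 X@[O.X/XO./X.O]: (0,1)[OXX/XO./X.O]+1* (1,2)[O.X/XOX/X.O]+1 (2,1)[O.X/XO./XXO]+1
p4 O@[OXX/XO./X.O] terminal -1; root [..X/.O./X.O] d5

value(..X/.O./X.O, X) = +1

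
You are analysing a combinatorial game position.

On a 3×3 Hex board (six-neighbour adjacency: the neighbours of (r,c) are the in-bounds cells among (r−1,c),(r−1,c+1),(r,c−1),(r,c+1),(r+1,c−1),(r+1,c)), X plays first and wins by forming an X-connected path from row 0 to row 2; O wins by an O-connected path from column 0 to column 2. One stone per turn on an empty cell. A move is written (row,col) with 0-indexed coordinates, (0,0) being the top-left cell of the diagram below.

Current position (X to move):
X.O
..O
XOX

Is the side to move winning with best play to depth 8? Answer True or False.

[X.O/..O/XOX] X move#1: (0,1):+1/XXO/..O/XOX*, (1,0):+1/X.O/X.O/XOX, (1,1):+1/X.O/.XO/XOX
[XXO/..O/XOX] O move#2: (1,0):-1/XXO/O.O/XOX*, (1,1):-1/XXO/.OO/XOX
[XXO/O.O/XOX] X move#3: (1,1):+1/XXO/OXO/XOX*
[XXO/OXO/XOX] end (terminal -1, O#4); searched X.O/..O/XOX to 8

X winning at [X.O/..O/XOX]: True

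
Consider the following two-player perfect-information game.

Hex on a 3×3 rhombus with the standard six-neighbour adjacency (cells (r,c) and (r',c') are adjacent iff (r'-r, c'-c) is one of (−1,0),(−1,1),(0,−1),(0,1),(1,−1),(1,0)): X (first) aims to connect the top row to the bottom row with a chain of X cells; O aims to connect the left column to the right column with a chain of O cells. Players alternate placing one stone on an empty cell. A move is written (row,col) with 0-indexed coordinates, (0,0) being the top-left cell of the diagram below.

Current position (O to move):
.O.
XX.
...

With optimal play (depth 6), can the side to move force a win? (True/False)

ply 1, O at .O./XX./... | (0,0)=-1→OO./XX./...*; (0,2)=-1→.OO/XX./...; (1,2)=-1→.O./XXO/...; (2,0)=-1→.O./XX./O..; (2,1)=-1→.O./XX./.O.; (2,2)=-1→.O./XX./..O
ply 2, X at OO./XX./... | (0,2)=+1→OOX/XX./...*; (1,2)=-1→OO./XXX/...; (2,0)=-1→OO./XX./X..; (2,1)=-1→OO./XX./.X.; (2,2)=-1→OO./XX./..X
ply 3, O at OOX/XX./... | (1,2)=-1→OOX/XXO/...*; (2,0)=-1→OOX/XX./O..; (2,1)=-1→OOX/XX./.O.; (2,2)=-1→OOX/XX./..O
ply 4, X at OOX/XXO/... | (2,0)=+1→OOX/XXO/X..*; (2,1)=+1→OOX/XXO/.X.; (2,2)=+1→OOX/XXO/..X
ply 5: OOX/XXO/X.. is terminal -1 (O); from .O./XX./... depth 6

O winning at [.O./XX./...]: False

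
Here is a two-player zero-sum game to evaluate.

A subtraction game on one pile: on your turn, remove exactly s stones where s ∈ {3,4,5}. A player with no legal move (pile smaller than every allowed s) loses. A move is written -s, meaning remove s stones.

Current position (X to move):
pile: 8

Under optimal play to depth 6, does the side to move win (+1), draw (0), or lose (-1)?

[8] X move#1: -3:-1/5*, -4:-1/4, -5:-1/3
[5] O move#2: -3:+1/2*, -4:+1/1, -5:+1/0
[2] end (terminal -1, X#3); searched 8 to 6

value(8, X) = -1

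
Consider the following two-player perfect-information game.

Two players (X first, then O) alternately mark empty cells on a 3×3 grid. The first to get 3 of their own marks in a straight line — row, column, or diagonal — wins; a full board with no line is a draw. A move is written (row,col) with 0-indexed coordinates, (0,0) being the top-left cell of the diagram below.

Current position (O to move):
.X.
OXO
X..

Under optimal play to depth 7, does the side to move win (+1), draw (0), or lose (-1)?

[.X./OXO/X..] O move#1: (0,0):-1/OX./OXO/X..*, (0,2):-1/.XO/OXO/X.., (2,1):-1/.X./OXO/XO., (2,2):-1/.X./OXO/X.O
[OX./OXO/X..] X move#2: (0,2):+1/OXX/OXO/X..*, (2,1):+1/OX./OXO/XX., (2,2):+1/OX./OXO/X.X
[OXX/OXO/X..] end (terminal -1, O#3); searched .X./OXO/X.. to 7

value(.X./OXO/X.., O) = -1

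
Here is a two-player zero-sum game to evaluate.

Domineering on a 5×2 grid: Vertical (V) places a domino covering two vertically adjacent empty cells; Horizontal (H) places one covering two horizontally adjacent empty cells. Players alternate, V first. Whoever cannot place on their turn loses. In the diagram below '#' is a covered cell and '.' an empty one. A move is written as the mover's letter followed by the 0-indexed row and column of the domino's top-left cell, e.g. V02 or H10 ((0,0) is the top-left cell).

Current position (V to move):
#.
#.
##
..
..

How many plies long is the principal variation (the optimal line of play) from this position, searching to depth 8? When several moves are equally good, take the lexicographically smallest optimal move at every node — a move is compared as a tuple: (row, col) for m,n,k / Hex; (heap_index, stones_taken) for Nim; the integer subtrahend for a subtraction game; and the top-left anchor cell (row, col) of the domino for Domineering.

PV length from [#./#./##/../..]: 1 ply

[#./#./##/../..] V move#1: V01:-1/##/##/##/../.., V30:+1/#./#./##/#./#.*, V31:+1/#./#./##/.#/.#
[#./#./##/#./#.] end (terminal -1, H#2); searched #./#./##/../.. to 8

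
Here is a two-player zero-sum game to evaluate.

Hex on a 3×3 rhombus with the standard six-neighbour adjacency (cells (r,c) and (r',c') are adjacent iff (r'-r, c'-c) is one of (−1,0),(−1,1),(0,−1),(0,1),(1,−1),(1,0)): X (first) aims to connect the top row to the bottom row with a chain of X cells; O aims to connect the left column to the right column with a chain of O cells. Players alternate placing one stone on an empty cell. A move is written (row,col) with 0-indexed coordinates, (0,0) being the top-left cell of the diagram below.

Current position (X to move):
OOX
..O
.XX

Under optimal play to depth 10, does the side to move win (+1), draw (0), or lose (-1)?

p1 X@[OOX/..O/.XX]: (1,0)[OOX/X.O/.XX]-1 (1,1)[OOX/.XO/.XX]+1* (2,0)[OOX/..O/XXX]-1
p2 O@[OOX/.XO/.XX] terminal -1; root [OOX/..O/.XX] d10

value(OOX/..O/.XX, X) = +1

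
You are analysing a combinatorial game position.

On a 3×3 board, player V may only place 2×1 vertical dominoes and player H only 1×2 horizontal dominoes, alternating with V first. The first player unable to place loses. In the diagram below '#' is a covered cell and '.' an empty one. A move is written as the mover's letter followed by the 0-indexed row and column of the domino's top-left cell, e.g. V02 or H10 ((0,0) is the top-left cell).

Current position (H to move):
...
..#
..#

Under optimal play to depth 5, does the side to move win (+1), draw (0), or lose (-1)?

ply 1, H at .../..#/..# | H00=-1→##./..#/..#; H01=-1→.##/..#/..#; H10=+1→.../###/..#*; H20=-1→.../..#/###
ply 2: .../###/..# is terminal -1 (V); from .../..#/..# depth 5

value(.../..#/..#, H) = +1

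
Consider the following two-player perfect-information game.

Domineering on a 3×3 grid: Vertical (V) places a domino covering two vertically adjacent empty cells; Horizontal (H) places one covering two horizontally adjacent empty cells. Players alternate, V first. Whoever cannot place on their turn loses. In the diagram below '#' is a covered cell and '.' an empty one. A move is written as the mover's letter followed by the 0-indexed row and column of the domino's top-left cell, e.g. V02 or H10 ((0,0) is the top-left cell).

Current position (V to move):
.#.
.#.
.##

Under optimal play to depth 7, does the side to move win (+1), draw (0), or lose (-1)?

[.#./.#./.##] V move#1: V00:+1/##./##./.##*, V02:+1/.##/.##/.##, V10:+1/.#./##./###
[##./##./.##] end (terminal -1, H#2); searched .#./.#./.## to 7

value(.#./.#./.##, V) = +1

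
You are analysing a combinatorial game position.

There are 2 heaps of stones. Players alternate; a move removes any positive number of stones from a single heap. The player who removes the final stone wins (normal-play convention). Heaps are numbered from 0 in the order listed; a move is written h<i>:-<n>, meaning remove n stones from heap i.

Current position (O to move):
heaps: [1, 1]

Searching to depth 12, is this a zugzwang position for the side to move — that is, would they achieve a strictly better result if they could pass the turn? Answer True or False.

zugzwang((1,1), O) = True

ply 1, O at (1,1) | h0:-1=-1→(0,1)*; h1:-1=-1→(1,0)
ply 2, X at (0,1) | h1:-1=+1→(0,0)*
ply 3: (0,0) is terminal -1 (O); from (1,1) depth 12
if O skipped the turn, X would face:
~ ply 1, X at (1,1) | h0:-1=-1→(0,1)*; h1:-1=-1→(1,0)
~ ply 2, O at (0,1) | h1:-1=+1→(0,0)*
~ ply 3: (0,0) is terminal -1 (X); from (1,1) depth 12
compare (O): move=-1 vs pass=+1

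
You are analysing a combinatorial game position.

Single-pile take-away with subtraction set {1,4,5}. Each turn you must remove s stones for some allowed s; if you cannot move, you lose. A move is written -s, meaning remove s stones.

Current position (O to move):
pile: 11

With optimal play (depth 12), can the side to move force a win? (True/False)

ply 1, O at 11 | -1=+1→10*; -4=-1→7; -5=-1→6
ply 2, X at 10 | -1=-1→9*; -4=-1→6; -5=-1→5
ply 3, O at 9 | -1=+1→8*; -4=-1→5; -5=-1→4
ply 4, X at 8 | -1=-1→7*; -4=-1→4; -5=-1→3
ply 5, O at 7 | -1=-1→6; -4=-1→3; -5=+1→2*
ply 6, X at 2 | -1=-1→1*
ply 7, O at 1 | -1=+1→0*
ply 8: 0 is terminal -1 (X); from 11 depth 12

O winning at [11]: True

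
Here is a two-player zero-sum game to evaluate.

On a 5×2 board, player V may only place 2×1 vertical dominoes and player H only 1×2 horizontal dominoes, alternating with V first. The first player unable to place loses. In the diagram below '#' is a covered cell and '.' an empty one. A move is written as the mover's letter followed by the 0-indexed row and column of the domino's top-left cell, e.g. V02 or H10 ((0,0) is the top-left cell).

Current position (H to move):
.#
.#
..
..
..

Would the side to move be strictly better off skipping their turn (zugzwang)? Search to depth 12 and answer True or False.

zugzwang(.#/.#/../../.., H) = False

ply 1, H at .#/.#/../../.. | H20=-1→.#/.#/##/../..; H30=+1→.#/.#/../##/..*; H40=-1→.#/.#/../../##
ply 2, V at .#/.#/../##/.. | V00=-1→##/##/../##/..*; V10=-1→.#/##/#./##/..
ply 3, H at ##/##/../##/.. | H20=+1→##/##/##/##/..*; H40=+1→##/##/../##/##
ply 4: ##/##/##/##/.. is terminal -1 (V); from .#/.#/../../.. depth 12
pass branch (V moves first from the same position):
  | ply 1, V at .#/.#/../../.. | V00=-1→##/##/../../..; V10=-1→.#/##/#./../..; V20=+1→.#/.#/#./#./..*; V21=+1→.#/.#/.#/.#/..; V30=+1→.#/.#/../#./#.; V31=+1→.#/.#/../.#/.#
  | ply 2, H at .#/.#/#./#./.. | H40=-1→.#/.#/#./#./##*
  | ply 3, V at .#/.#/#./#./## | V00=+1→##/##/#./#./##*; V21=+1→.#/.#/##/##/##
  | ply 4: ##/##/#./#./## is terminal -1 (H); from .#/.#/../../.. depth 12
H moving scores +1; H passing scores -1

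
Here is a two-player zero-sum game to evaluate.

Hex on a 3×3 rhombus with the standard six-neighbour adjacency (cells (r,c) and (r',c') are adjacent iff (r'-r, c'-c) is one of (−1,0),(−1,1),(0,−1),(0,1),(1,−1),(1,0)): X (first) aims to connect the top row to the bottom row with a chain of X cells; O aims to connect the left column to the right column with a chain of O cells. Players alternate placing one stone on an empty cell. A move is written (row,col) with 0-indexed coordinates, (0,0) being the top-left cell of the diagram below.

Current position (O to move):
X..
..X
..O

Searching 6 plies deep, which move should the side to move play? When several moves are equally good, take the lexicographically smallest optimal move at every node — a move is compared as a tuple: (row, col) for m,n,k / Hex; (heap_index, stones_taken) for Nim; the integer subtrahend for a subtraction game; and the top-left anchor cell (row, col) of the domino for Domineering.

[X../..X/..O] O move#1: (0,1):-1/XO./..X/..O, (0,2):-1/X.O/..X/..O, (1,0):-1/X../O.X/..O, (1,1):+1/X../.OX/..O*, (2,0):-1/X../..X/O.O, (2,1):-1/X../..X/.OO
[X../.OX/..O] X move#2: (0,1):-1/XX./.OX/..O*, (0,2):-1/X.X/.OX/..O, (1,0):-1/X../XOX/..O, (2,0):-1/X../.OX/X.O, (2,1):-1/X../.OX/.XO
[XX./.OX/..O] O move#3: (0,2):+1/XXO/.OX/..O*, (1,0):+1/XX./OOX/..O, (2,0):+1/XX./.OX/O.O, (2,1):+1/XX./.OX/.OO
[XXO/.OX/..O] X move#4: (1,0):-1/XXO/XOX/..O*, (2,0):-1/XXO/.OX/X.O, (2,1):-1/XXO/.OX/.XO
[XXO/XOX/..O] O move#5: (2,0):+1/XXO/XOX/O.O*, (2,1):-1/XXO/XOX/.OO
[XXO/XOX/O.O] end (terminal -1, X#6); searched X../..X/..O to 6

O's best at [X../..X/..O]: (1,1)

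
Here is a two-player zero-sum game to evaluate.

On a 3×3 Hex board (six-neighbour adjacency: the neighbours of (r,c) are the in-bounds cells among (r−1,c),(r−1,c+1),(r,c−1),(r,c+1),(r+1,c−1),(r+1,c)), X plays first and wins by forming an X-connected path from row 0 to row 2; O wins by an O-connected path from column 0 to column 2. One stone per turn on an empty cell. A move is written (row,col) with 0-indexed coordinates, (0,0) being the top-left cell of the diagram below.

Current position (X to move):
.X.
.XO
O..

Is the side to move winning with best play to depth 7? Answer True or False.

p1 X@[.X./.XO/O..]: (0,0)[XX./.XO/O..]-1 (0,2)[.XX/.XO/O..]-1 (1,0)[.X./XXO/O..]-1 (2,1)[.X./.XO/OX.]+1* (2,2)[.X./.XO/O.X]-1
p2 O@[.X./.XO/OX.] terminal -1; root [.X./.XO/O..] d7

X winning at [.X./.XO/O..]: True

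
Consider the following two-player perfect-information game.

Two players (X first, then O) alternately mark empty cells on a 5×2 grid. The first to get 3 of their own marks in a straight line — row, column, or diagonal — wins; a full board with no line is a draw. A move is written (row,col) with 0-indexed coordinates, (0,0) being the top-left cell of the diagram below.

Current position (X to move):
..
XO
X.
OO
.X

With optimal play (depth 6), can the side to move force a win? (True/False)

[../XO/X./OO/.X] X move#1: (0,0):+1/X./XO/X./OO/.X*, (0,1):-1/.X/XO/X./OO/.X, (2,1):+0/../XO/XX/OO/.X, (4,0):-1/../XO/X./OO/XX
[X./XO/X./OO/.X] end (terminal -1, O#2); searched ../XO/X./OO/.X to 6

X winning at [../XO/X./OO/.X]: True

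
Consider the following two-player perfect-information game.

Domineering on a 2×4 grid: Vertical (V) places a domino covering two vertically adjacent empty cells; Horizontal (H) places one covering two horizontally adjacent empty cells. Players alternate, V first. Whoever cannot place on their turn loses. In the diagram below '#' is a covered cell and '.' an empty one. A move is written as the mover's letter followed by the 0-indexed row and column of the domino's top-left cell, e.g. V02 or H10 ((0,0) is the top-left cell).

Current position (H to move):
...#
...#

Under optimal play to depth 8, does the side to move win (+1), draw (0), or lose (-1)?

value(...#/...#, H) = +1

p1 H@[...#/...#]: H00[##.#/...#]+1* H01[.###/...#]+1 H10[...#/##.#]+1 H11[...#/.###]+1
p2 V@[##.#/...#]: V02[####/..##]-1*
p3 H@[####/..##]: H10[####/####]+1*
p4 V@[####/####] terminal -1; root [...#/...#] d8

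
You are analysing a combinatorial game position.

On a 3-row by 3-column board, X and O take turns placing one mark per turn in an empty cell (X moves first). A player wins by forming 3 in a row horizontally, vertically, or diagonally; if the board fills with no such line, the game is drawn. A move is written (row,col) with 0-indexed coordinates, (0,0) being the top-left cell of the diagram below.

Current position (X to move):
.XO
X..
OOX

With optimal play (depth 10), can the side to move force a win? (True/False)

X winning at [.XO/X../OOX]: True

p1 X@[.XO/X../OOX]: (0,0)[XXO/X../OOX]-1 (1,1)[.XO/XX./OOX]+1* (1,2)[.XO/X.X/OOX]-1
p2 O@[.XO/XX./OOX]: (0,0)[OXO/XX./OOX]-1* (1,2)[.XO/XXO/OOX]-1
p3 X@[OXO/XX./OOX]: (1,2)[OXO/XXX/OOX]+1*
p4 O@[OXO/XXX/OOX] terminal -1; root [.XO/X../OOX] d10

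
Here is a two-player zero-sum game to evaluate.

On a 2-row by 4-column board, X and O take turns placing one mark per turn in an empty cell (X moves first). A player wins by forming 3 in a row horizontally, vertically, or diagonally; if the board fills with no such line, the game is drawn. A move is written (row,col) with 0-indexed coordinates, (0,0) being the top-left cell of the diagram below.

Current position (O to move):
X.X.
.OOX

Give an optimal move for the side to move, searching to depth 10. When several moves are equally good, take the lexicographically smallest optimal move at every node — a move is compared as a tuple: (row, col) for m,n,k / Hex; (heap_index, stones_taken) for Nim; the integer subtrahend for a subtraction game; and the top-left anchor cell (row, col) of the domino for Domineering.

p1 O@[X.X./.OOX]: (0,1)[XOX./.OOX]+0 (0,3)[X.XO/.OOX]-1 (1,0)[X.X./OOOX]+1*
p2 X@[X.X./OOOX] terminal -1; root [X.X./.OOX] d10

O's best at [X.X./.OOX]: (1,0)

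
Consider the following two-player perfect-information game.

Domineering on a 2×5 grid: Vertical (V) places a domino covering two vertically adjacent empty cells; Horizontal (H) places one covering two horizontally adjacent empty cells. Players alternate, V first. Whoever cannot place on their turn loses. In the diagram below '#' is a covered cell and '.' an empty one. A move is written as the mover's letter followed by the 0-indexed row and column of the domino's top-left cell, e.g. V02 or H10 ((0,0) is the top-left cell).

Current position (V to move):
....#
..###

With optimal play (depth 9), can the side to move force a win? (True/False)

V winning at [....#/..###]: True

[....#/..###] V move#1: V00:-1/#...#/#.###, V01:+1/.#..#/.####*
[.#..#/.####] H move#2: H02:-1/.####/.####*
[.####/.####] V move#3: V00:+1/#####/#####*
[#####/#####] end (terminal -1, H#4); searched ....#/..### to 9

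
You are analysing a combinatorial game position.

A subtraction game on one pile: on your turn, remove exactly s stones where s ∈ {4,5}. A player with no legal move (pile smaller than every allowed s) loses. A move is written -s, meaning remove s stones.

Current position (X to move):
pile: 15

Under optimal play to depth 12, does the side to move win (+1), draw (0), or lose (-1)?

[15] X move#1: -4:+1/11*, -5:+1/10
[11] O move#2: -4:-1/7*, -5:-1/6
[7] X move#3: -4:+1/3*, -5:+1/2
[3] end (terminal -1, O#4); searched 15 to 12

value(15, X) = +1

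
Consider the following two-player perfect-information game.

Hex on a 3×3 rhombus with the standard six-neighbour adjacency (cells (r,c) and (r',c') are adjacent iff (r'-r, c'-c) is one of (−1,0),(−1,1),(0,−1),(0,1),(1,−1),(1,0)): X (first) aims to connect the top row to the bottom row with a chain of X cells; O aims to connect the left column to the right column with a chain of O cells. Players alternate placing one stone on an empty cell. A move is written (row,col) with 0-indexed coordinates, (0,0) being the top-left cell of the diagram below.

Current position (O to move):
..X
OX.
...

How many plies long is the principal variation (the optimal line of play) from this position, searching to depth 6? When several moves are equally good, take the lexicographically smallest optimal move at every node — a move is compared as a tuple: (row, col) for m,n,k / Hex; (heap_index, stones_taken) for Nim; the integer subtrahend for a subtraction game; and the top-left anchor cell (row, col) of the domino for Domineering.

PV length from [..X/OX./...]: 4 plies

[..X/OX./...] O move#1: (0,0):-1/O.X/OX./...*, (0,1):-1/.OX/OX./..., (1,2):-1/..X/OXO/..., (2,0):-1/..X/OX./O.., (2,1):-1/..X/OX./.O., (2,2):-1/..X/OX./..O
[O.X/OX./...] X move#2: (0,1):+1/OXX/OX./...*, (1,2):+1/O.X/OXX/..., (2,0):+1/O.X/OX./X.., (2,1):+1/O.X/OX./.X., (2,2):+1/O.X/OX./..X
[OXX/OX./...] O move#3: (1,2):-1/OXX/OXO/...*, (2,0):-1/OXX/OX./O.., (2,1):-1/OXX/OX./.O., (2,2):-1/OXX/OX./..O
[OXX/OXO/...] X move#4: (2,0):+1/OXX/OXO/X..*, (2,1):+1/OXX/OXO/.X., (2,2):+1/OXX/OXO/..X
[OXX/OXO/X..] end (terminal -1, O#5); searched ..X/OX./... to 6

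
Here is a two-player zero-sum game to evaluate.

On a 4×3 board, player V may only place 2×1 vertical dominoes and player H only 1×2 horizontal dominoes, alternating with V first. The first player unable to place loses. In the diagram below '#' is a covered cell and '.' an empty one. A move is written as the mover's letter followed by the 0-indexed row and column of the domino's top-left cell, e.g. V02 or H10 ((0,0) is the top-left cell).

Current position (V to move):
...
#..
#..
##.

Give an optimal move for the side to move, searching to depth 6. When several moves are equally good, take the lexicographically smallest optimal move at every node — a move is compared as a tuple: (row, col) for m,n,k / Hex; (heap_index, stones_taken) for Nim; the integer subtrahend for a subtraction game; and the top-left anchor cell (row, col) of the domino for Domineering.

V's best at [.../#../#../##.]: V01

[.../#../#../##.] V move#1: V01:+1/.#./##./#../##.*, V02:+1/..#/#.#/#../##., V11:+1/.../##./##./##., V12:+1/.../#.#/#.#/##., V22:-1/.../#../#.#/###
[.#./##./#../##.] H move#2: H21:-1/.#./##./###/##.*
[.#./##./###/##.] V move#3: V02:+1/.##/###/###/##.*
[.##/###/###/##.] end (terminal -1, H#4); searched .../#../#../##. to 6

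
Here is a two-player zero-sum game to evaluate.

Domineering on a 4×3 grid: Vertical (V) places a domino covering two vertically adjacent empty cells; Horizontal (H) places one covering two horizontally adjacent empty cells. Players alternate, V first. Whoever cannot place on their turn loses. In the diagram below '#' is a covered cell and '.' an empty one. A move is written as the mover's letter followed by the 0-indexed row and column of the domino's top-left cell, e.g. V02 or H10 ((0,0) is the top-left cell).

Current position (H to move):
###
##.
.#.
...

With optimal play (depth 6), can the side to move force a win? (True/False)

p1 H@[###/##./.#./...]: H30[###/##./.#./##.]-1* H31[###/##./.#./.##]-1
p2 V@[###/##./.#./##.]: V12[###/###/.##/##.]+1* V22[###/##./.##/###]+1
p3 H@[###/###/.##/##.] terminal -1; root [###/##./.#./...] d6

H winning at [###/##./.#./...]: False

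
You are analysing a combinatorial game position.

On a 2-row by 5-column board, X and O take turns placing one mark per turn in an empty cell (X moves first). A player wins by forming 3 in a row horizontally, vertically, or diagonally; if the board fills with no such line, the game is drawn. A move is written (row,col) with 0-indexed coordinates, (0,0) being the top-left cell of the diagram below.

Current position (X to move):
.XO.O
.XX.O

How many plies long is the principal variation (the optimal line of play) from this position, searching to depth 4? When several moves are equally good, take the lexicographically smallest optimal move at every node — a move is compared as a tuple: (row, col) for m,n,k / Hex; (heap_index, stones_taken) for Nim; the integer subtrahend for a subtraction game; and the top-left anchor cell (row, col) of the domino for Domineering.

PV length from [.XO.O/.XX.O]: 3 plies

ply 1, X at .XO.O/.XX.O | (0,0)=-1→XXO.O/.XX.O; (0,3)=+1→.XOXO/.XX.O*; (1,0)=+1→.XO.O/XXX.O; (1,3)=+1→.XO.O/.XXXO
ply 2, O at .XOXO/.XX.O | (0,0)=-1→OXOXO/.XX.O*; (1,0)=-1→.XOXO/OXX.O; (1,3)=-1→.XOXO/.XXOO
ply 3, X at OXOXO/.XX.O | (1,0)=+1→OXOXO/XXX.O*; (1,3)=+1→OXOXO/.XXXO
ply 4: OXOXO/XXX.O is terminal -1 (O); from .XO.O/.XX.O depth 4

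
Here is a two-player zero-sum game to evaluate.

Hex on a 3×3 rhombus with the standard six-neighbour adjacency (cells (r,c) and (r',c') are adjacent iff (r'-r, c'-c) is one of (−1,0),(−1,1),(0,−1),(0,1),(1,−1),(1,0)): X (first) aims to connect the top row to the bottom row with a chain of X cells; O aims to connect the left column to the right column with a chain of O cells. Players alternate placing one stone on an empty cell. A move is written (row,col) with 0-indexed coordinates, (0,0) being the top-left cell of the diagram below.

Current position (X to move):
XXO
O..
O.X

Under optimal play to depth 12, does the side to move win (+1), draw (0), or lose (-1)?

value(XXO/O../O.X, X) = +1

ply 1, X at XXO/O../O.X | (1,1)=+1→XXO/OX./O.X*; (1,2)=-1→XXO/O.X/O.X; (2,1)=-1→XXO/O../OXX
ply 2, O at XXO/OX./O.X | (1,2)=-1→XXO/OXO/O.X*; (2,1)=-1→XXO/OX./OOX
ply 3, X at XXO/OXO/O.X | (2,1)=+1→XXO/OXO/OXX*
ply 4: XXO/OXO/OXX is terminal -1 (O); from XXO/O../O.X depth 12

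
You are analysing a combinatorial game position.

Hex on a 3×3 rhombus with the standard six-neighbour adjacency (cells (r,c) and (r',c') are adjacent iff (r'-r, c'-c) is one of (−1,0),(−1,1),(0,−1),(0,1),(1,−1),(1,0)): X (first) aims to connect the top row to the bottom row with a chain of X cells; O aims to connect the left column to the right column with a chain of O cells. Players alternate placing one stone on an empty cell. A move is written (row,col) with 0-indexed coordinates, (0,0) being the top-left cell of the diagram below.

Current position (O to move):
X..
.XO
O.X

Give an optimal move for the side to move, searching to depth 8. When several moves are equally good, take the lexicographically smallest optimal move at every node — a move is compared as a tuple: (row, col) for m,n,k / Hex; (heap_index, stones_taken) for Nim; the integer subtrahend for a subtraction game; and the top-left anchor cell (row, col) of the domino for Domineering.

O's best at [X../.XO/O.X]: (2,1)

p1 O@[X../.XO/O.X]: (0,1)[XO./.XO/O.X]-1 (0,2)[X.O/.XO/O.X]-1 (1,0)[X../OXO/O.X]-1 (2,1)[X../.XO/OOX]+1*
p2 X@[X../.XO/OOX] terminal -1; root [X../.XO/O.X] d8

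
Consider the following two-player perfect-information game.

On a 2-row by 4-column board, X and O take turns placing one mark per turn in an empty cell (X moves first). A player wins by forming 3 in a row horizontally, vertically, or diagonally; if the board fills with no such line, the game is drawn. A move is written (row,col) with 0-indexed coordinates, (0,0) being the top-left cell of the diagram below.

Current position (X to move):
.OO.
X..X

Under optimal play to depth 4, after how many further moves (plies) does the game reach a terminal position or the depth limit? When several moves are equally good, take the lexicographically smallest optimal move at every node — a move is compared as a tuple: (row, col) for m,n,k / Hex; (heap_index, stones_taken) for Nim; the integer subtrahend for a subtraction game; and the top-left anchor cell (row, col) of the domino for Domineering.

PV length from [.OO./X..X]: 2 plies

[.OO./X..X] X move#1: (0,0):-1/XOO./X..X*, (0,3):-1/.OOX/X..X, (1,1):-1/.OO./XX.X, (1,2):-1/.OO./X.XX
[XOO./X..X] O move#2: (0,3):+1/XOOO/X..X*, (1,1):+0/XOO./XO.X, (1,2):+0/XOO./X.OX
[XOOO/X..X] end (terminal -1, X#3); searched .OO./X..X to 4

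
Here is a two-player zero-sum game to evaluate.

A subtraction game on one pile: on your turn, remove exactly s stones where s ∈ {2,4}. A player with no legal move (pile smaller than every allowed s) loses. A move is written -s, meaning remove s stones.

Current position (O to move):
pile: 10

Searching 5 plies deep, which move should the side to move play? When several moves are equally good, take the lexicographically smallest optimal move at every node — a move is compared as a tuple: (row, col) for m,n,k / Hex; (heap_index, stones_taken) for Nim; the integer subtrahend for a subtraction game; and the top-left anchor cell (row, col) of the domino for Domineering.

[10] O move#1: -2:-1/8, -4:+1/6*
[6] X move#2: -2:-1/4*, -4:-1/2
[4] O move#3: -2:-1/2, -4:+1/0*
[0] end (terminal -1, X#4); searched 10 to 5

O's best at [10]: -4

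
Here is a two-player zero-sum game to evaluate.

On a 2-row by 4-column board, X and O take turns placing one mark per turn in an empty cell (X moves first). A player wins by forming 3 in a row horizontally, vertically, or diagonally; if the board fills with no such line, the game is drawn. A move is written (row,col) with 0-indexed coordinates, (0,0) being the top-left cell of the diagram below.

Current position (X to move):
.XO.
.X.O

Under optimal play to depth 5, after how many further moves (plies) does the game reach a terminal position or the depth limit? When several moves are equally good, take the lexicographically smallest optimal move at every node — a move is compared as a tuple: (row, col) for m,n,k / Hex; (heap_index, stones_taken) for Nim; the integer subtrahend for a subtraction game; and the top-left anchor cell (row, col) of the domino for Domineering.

ply 1, X at .XO./.X.O | (0,0)=+0→XXO./.X.O*; (0,3)=+0→.XOX/.X.O; (1,0)=+0→.XO./XX.O; (1,2)=+0→.XO./.XXO
ply 2, O at XXO./.X.O | (0,3)=+0→XXOO/.X.O*; (1,0)=+0→XXO./OX.O; (1,2)=+0→XXO./.XOO
ply 3, X at XXOO/.X.O | (1,0)=+0→XXOO/XX.O*; (1,2)=+0→XXOO/.XXO
ply 4, O at XXOO/XX.O | (1,2)=+0→XXOO/XXOO*
ply 5: XXOO/XXOO is terminal +0 (X); from .XO./.X.O depth 5

PV length from [.XO./.X.O]: 4 plies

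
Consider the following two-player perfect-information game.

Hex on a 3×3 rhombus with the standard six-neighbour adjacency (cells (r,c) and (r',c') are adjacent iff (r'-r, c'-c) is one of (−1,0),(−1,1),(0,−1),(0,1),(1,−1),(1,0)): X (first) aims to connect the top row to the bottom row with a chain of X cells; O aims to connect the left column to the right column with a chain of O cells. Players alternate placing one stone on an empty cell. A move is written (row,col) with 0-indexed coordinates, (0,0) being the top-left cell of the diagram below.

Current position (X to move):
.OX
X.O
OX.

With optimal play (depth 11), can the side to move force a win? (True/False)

p1 X@[.OX/X.O/OX.]: (0,0)[XOX/X.O/OX.]-1 (1,1)[.OX/XXO/OX.]+1* (2,2)[.OX/X.O/OXX]-1
p2 O@[.OX/XXO/OX.] terminal -1; root [.OX/X.O/OX.] d11

X winning at [.OX/X.O/OX.]: True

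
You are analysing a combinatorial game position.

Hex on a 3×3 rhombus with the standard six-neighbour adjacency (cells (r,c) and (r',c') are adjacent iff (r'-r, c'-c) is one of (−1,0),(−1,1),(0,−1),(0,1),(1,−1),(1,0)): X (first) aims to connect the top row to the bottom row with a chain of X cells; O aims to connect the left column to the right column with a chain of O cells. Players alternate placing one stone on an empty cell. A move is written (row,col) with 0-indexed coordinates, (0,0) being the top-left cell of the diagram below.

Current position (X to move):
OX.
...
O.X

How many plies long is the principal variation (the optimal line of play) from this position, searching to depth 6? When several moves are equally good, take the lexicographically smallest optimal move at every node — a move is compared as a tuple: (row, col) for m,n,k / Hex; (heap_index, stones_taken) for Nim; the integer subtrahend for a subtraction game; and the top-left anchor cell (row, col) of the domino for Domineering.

PV length from [OX./.../O.X]: 5 plies

ply 1, X at OX./.../O.X | (0,2)=-1→OXX/.../O.X; (1,0)=-1→OX./X../O.X; (1,1)=+1→OX./.X./O.X*; (1,2)=+1→OX./..X/O.X; (2,1)=-1→OX./.../OXX
ply 2, O at OX./.X./O.X | (0,2)=-1→OXO/.X./O.X*; (1,0)=-1→OX./OX./O.X; (1,2)=-1→OX./.XO/O.X; (2,1)=-1→OX./.X./OOX
ply 3, X at OXO/.X./O.X | (1,0)=+1→OXO/XX./O.X*; (1,2)=+1→OXO/.XX/O.X; (2,1)=+1→OXO/.X./OXX
ply 4, O at OXO/XX./O.X | (1,2)=-1→OXO/XXO/O.X*; (2,1)=-1→OXO/XX./OOX
ply 5, X at OXO/XXO/O.X | (2,1)=+1→OXO/XXO/OXX*
ply 6: OXO/XXO/OXX is terminal -1 (O); from OX./.../O.X depth 6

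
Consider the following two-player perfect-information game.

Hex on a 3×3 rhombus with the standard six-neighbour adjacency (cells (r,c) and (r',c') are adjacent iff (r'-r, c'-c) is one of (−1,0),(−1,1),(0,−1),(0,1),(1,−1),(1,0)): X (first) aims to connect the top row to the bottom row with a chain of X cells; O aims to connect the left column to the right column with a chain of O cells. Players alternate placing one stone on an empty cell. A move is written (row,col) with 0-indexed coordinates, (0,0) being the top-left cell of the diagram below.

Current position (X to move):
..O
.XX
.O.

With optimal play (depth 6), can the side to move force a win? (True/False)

[..O/.XX/.O.] X move#1: (0,0):+1/X.O/.XX/.O.*, (0,1):+1/.XO/.XX/.O., (1,0):+1/..O/XXX/.O., (2,0):-1/..O/.XX/XO., (2,2):-1/..O/.XX/.OX
[X.O/.XX/.O.] O move#2: (0,1):-1/XOO/.XX/.O.*, (1,0):-1/X.O/OXX/.O., (2,0):-1/X.O/.XX/OO., (2,2):-1/X.O/.XX/.OO
[XOO/.XX/.O.] X move#3: (1,0):+1/XOO/XXX/.O.*, (2,0):-1/XOO/.XX/XO., (2,2):-1/XOO/.XX/.OX
[XOO/XXX/.O.] O move#4: (2,0):-1/XOO/XXX/OO.*, (2,2):-1/XOO/XXX/.OO
[XOO/XXX/OO.] X move#5: (2,2):+1/XOO/XXX/OOX*
[XOO/XXX/OOX] end (terminal -1, O#6); searched ..O/.XX/.O. to 6

X winning at [..O/.XX/.O.]: True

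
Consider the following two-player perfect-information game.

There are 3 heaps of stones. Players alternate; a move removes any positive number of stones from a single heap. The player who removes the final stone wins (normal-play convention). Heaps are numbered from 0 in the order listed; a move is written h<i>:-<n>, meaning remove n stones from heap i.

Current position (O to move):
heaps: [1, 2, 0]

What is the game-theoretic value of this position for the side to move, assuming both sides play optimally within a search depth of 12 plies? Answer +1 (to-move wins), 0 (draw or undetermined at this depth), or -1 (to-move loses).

ply 1, O at (1,2,0) | h0:-1=-1→(0,2,0); h1:-1=+1→(1,1,0)*; h1:-2=-1→(1,0,0)
ply 2, X at (1,1,0) | h0:-1=-1→(0,1,0)*; h1:-1=-1→(1,0,0)
ply 3, O at (0,1,0) | h1:-1=+1→(0,0,0)*
ply 4: (0,0,0) is terminal -1 (X); from (1,2,0) depth 12

value((1,2,0), O) = +1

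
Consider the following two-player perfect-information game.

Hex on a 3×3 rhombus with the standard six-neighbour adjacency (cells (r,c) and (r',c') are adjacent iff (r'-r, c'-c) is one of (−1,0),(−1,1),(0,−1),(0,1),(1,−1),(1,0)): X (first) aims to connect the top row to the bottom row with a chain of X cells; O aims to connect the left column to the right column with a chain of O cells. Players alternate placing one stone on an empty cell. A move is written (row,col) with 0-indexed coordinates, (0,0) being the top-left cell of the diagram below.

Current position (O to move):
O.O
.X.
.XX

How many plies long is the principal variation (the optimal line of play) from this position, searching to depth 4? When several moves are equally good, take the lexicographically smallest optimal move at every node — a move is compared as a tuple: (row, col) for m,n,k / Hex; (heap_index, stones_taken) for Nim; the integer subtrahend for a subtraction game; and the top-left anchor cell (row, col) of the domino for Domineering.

PV length from [O.O/.X./.XX]: 1 ply

p1 O@[O.O/.X./.XX]: (0,1)[OOO/.X./.XX]+1* (1,0)[O.O/OX./.XX]-1 (1,2)[O.O/.XO/.XX]-1 (2,0)[O.O/.X./OXX]-1
p2 X@[OOO/.X./.XX] terminal -1; root [O.O/.X./.XX] d4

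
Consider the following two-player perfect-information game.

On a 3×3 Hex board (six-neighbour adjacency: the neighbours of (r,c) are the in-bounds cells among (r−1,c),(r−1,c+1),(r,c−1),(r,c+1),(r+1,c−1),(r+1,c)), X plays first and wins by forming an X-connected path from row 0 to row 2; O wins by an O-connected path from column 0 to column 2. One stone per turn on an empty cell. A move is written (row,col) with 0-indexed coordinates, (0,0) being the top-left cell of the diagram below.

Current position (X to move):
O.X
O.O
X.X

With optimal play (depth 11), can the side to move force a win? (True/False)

X winning at [O.X/O.O/X.X]: True

ply 1, X at O.X/O.O/X.X | (0,1)=-1→OXX/O.O/X.X; (1,1)=+1→O.X/OXO/X.X*; (2,1)=-1→O.X/O.O/XXX
ply 2: O.X/OXO/X.X is terminal -1 (O); from O.X/O.O/X.X depth 11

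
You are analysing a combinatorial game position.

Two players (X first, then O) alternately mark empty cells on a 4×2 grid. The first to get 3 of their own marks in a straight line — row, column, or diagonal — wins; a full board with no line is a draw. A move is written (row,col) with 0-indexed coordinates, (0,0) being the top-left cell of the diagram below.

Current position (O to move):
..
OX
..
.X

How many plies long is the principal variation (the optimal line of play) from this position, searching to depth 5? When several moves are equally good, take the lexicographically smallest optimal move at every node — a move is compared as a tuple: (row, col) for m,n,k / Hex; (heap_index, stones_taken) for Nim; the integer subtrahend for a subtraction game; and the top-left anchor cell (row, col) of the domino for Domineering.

PV length from [../OX/../.X]: 5 plies

ply 1, O at ../OX/../.X | (0,0)=-1→O./OX/../.X; (0,1)=-1→.O/OX/../.X; (2,0)=-1→../OX/O./.X; (2,1)=+0→../OX/.O/.X*; (3,0)=-1→../OX/../OX
ply 2, X at ../OX/.O/.X | (0,0)=+0→X./OX/.O/.X*; (0,1)=-1→.X/OX/.O/.X; (2,0)=+0→../OX/XO/.X; (3,0)=+0→../OX/.O/XX
ply 3, O at X./OX/.O/.X | (0,1)=+0→XO/OX/.O/.X*; (2,0)=+0→X./OX/OO/.X; (3,0)=+0→X./OX/.O/OX
ply 4, X at XO/OX/.O/.X | (2,0)=+0→XO/OX/XO/.X*; (3,0)=+0→XO/OX/.O/XX
ply 5, O at XO/OX/XO/.X | (3,0)=+0→XO/OX/XO/OX*
ply 6: XO/OX/XO/OX is terminal +0 (X); from ../OX/../.X depth 5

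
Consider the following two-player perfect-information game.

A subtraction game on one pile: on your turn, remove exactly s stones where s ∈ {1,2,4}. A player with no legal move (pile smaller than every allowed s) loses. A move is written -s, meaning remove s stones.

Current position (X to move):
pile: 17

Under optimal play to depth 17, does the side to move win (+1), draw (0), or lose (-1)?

value(17, X) = +1

p1 X@[17]: -1[16]-1 -2[15]+1* -4[13]-1
p2 O@[15]: -1[14]-1* -2[13]-1 -4[11]-1
p3 X@[14]: -1[13]-1 -2[12]+1* -4[10]-1
p4 O@[12]: -1[11]-1* -2[10]-1 -4[8]-1
p5 X@[11]: -1[10]-1 -2[9]+1* -4[7]-1
p6 O@[9]: -1[8]-1* -2[7]-1 -4[5]-1
p7 X@[8]: -1[7]-1 -2[6]+1* -4[4]-1
p8 O@[6]: -1[5]-1* -2[4]-1 -4[2]-1
p9 X@[5]: -1[4]-1 -2[3]+1* -4[1]-1
p10 O@[3]: -1[2]-1* -2[1]-1
p11 X@[2]: -1[1]-1 -2[0]+1*
p12 O@[0] terminal -1; root [17] d17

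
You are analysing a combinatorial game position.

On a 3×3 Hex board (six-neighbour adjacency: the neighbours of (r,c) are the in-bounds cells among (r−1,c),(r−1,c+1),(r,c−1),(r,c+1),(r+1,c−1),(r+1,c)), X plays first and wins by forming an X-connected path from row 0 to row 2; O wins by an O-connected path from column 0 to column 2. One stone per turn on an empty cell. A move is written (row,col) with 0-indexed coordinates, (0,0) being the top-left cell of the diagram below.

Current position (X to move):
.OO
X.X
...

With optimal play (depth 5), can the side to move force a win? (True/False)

[.OO/X.X/...] X move#1: (0,0):+1/XOO/X.X/...*, (1,1):-1/.OO/XXX/..., (2,0):-1/.OO/X.X/X.., (2,1):-1/.OO/X.X/.X., (2,2):-1/.OO/X.X/..X
[XOO/X.X/...] O move#2: (1,1):-1/XOO/XOX/...*, (2,0):-1/XOO/X.X/O.., (2,1):-1/XOO/X.X/.O., (2,2):-1/XOO/X.X/..O
[XOO/XOX/...] X move#3: (2,0):+1/XOO/XOX/X..*, (2,1):-1/XOO/XOX/.X., (2,2):-1/XOO/XOX/..X
[XOO/XOX/X..] end (terminal -1, O#4); searched .OO/X.X/... to 5

X winning at [.OO/X.X/...]: True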